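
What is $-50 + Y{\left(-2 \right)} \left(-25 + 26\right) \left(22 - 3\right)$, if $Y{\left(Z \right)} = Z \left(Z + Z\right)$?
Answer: $102$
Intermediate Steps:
$Y{\left(Z \right)} = 2 Z^{2}$ ($Y{\left(Z \right)} = Z 2 Z = 2 Z^{2}$)
$-50 + Y{\left(-2 \right)} \left(-25 + 26\right) \left(22 - 3\right) = -50 + 2 \left(-2\right)^{2} \left(-25 + 26\right) \left(22 - 3\right) = -50 + 2 \cdot 4 \cdot 1 \cdot 19 = -50 + 8 \cdot 19 = -50 + 152 = 102$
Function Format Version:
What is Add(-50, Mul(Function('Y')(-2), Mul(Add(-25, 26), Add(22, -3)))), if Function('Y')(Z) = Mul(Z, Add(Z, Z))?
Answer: 102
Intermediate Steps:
Function('Y')(Z) = Mul(2, Pow(Z, 2)) (Function('Y')(Z) = Mul(Z, Mul(2, Z)) = Mul(2, Pow(Z, 2)))
Add(-50, Mul(Function('Y')(-2), Mul(Add(-25, 26), Add(22, -3)))) = Add(-50, Mul(Mul(2, Pow(-2, 2)), Mul(Add(-25, 26), Add(22, -3)))) = Add(-50, Mul(Mul(2, 4), Mul(1, 19))) = Add(-50, Mul(8, 19)) = Add(-50, 152) = 102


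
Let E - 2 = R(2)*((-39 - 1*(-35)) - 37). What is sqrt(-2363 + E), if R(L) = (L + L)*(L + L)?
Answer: I*sqrt(3017) ≈ 54.927*I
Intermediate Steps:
R(L) = 4*L**2 (R(L) = (2*L)*(2*L) = 4*L**2)
E = -654 (E = 2 + (4*2**2)*((-39 - 1*(-35)) - 37) = 2 + (4*4)*((-39 + 35) - 37) = 2 + 16*(-4 - 37) = 2 + 16*(-41) = 2 - 656 = -654)
sqrt(-2363 + E) = sqrt(-2363 - 654) = sqrt(-3017) = I*sqrt(3017)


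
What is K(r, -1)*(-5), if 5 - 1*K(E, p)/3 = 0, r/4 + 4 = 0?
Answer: -75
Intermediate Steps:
r = -16 (r = -16 + 4*0 = -16 + 0 = -16)
K(E, p) = 15 (K(E, p) = 15 - 3*0 = 15 + 0 = 15)
K(r, -1)*(-5) = 15*(-5) = -75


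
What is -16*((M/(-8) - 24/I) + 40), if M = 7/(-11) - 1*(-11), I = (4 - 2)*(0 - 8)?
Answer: -7076/11 ≈ -643.27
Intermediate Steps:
I = -16 (I = 2*(-8) = -16)
M = 114/11 (M = 7*(-1/11) + 11 = -7/11 + 11 = 114/11 ≈ 10.364)
-16*((M/(-8) - 24/I) + 40) = -16*(((114/11)/(-8) - 24/(-16)) + 40) = -16*(((114/11)*(-1/8) - 24*(-1/16)) + 40) = -16*((-57/44 + 3/2) + 40) = -16*(9/44 + 40) = -16*1769/44 = -7076/11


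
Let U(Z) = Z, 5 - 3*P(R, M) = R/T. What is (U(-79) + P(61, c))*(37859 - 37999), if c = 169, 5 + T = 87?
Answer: 1335950/123 ≈ 10861.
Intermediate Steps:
T = 82 (T = -5 + 87 = 82)
P(R, M) = 5/3 - R/246 (P(R, M) = 5/3 - R/(3*82) = 5/3 - R/246)
(U(-79) + P(61, c))*(37859 - 37999) = (-79 + (5/3 - 1/246*61))*(37859 - 37999) = (-79 + (5/3 - 61/246))*(-140) = (-79 + 349/246)*(-140) = -19085/246*(-140) = 1335950/123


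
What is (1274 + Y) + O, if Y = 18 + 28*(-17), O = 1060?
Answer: 1876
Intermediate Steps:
Y = -458 (Y = 18 - 476 = -458)
(1274 + Y) + O = (1274 - 458) + 1060 = 816 + 1060 = 1876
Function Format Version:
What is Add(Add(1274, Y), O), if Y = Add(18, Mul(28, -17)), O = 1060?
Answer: 1876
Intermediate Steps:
Y = -458 (Y = Add(18, -476) = -458)
Add(Add(1274, Y), O) = Add(Add(1274, -458), 1060) = Add(816, 1060) = 1876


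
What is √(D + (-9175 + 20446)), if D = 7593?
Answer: 12*√131 ≈ 137.35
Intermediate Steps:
√(D + (-9175 + 20446)) = √(7593 + (-9175 + 20446)) = √(7593 + 11271) = √18864 = 12*√131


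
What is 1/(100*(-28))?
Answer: -1/2800 ≈ -0.00035714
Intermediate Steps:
1/(100*(-28)) = 1/(-2800) = -1/2800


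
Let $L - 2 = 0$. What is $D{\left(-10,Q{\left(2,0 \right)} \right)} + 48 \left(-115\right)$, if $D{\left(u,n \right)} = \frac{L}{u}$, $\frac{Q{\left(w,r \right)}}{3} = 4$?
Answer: $- \frac{27601}{5} \approx -5520.2$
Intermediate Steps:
$L = 2$ ($L = 2 + 0 = 2$)
$Q{\left(w,r \right)} = 12$ ($Q{\left(w,r \right)} = 3 \cdot 4 = 12$)
$D{\left(u,n \right)} = \frac{2}{u}$
$D{\left(-10,Q{\left(2,0 \right)} \right)} + 48 \left(-115\right) = \frac{2}{-10} + 48 \left(-115\right) = 2 \left(- \frac{1}{10}\right) - 5520 = - \frac{1}{5} - 5520 = - \frac{27601}{5}$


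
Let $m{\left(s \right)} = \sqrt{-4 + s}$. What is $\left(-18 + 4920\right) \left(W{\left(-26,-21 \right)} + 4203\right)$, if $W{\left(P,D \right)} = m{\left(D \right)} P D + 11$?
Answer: $20657028 + 13382460 i \approx 2.0657 \cdot 10^{7} + 1.3382 \cdot 10^{7} i$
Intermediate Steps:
$W{\left(P,D \right)} = 11 + D P \sqrt{-4 + D}$ ($W{\left(P,D \right)} = \sqrt{-4 + D} P D + 11 = P \sqrt{-4 + D} D + 11 = D P \sqrt{-4 + D} + 11 = 11 + D P \sqrt{-4 + D}$)
$\left(-18 + 4920\right) \left(W{\left(-26,-21 \right)} + 4203\right) = \left(-18 + 4920\right) \left(\left(11 - - 546 \sqrt{-4 - 21}\right) + 4203\right) = 4902 \left(\left(11 - - 546 \sqrt{-25}\right) + 4203\right) = 4902 \left(\left(11 - - 546 \cdot 5 i\right) + 4203\right) = 4902 \left(\left(11 + 2730 i\right) + 4203\right) = 4902 \left(4214 + 2730 i\right) = 20657028 + 13382460 i$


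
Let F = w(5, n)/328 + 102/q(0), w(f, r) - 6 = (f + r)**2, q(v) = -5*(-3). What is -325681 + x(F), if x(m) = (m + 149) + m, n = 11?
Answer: -133461889/410 ≈ -3.2552e+5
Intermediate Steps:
q(v) = 15
w(f, r) = 6 + (f + r)**2
F = 6231/820 (F = (6 + (5 + 11)**2)/328 + 102/15 = (6 + 16**2)*(1/328) + 102*(1/15) = (6 + 256)*(1/328) + 34/5 = 262*(1/328) + 34/5 = 131/164 + 34/5 = 6231/820 ≈ 7.5988)
x(m) = 149 + 2*m (x(m) = (149 + m) + m = 149 + 2*m)
-325681 + x(F) = -325681 + (149 + 2*(6231/820)) = -325681 + (149 + 6231/410) = -325681 + 67321/410 = -133461889/410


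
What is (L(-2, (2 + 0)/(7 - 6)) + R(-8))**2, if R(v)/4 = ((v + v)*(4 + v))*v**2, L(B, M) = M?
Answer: 268500996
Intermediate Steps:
R(v) = 8*v**3*(4 + v) (R(v) = 4*(((v + v)*(4 + v))*v**2) = 4*(((2*v)*(4 + v))*v**2) = 4*((2*v*(4 + v))*v**2) = 4*(2*v**3*(4 + v)) = 8*v**3*(4 + v))
(L(-2, (2 + 0)/(7 - 6)) + R(-8))**2 = ((2 + 0)/(7 - 6) + 8*(-8)**3*(4 - 8))**2 = (2/1 + 8*(-512)*(-4))**2 = (2*1 + 16384)**2 = (2 + 16384)**2 = 16386**2 = 268500996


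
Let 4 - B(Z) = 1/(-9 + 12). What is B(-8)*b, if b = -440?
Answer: -4840/3 ≈ -1613.3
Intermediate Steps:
B(Z) = 11/3 (B(Z) = 4 - 1/(-9 + 12) = 4 - 1/3 = 11/3)
B(-8)*b = (11/3)*(-440) = -4840/3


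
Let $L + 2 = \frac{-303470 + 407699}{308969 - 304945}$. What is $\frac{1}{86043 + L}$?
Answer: $\frac{4024}{346333213} \approx 1.1619 \cdot 10^{-5}$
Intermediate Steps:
$L = \frac{96181}{4024}$ ($L = -2 + \frac{-303470 + 407699}{308969 - 304945} = -2 + \frac{104229}{4024} = \frac{96181}{4024} \approx 23.902$)
$\frac{1}{86043 + L} = \frac{1}{86043 + \frac{96181}{4024}} = \frac{1}{\frac{346333213}{4024}} = \frac{4024}{346333213}$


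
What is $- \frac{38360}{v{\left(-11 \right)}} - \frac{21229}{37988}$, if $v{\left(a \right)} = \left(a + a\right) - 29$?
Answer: $\frac{1456137001}{1937388} \approx 751.6$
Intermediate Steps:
$v{\left(a \right)} = -29 + 2 a$ ($v{\left(a \right)} = 2 a - 29 = -29 + 2 a$)
$- \frac{38360}{v{\left(-11 \right)}} - \frac{21229}{37988} = - \frac{38360}{-29 + 2 \left(-11\right)} - \frac{21229}{37988} = - \frac{38360}{-29 - 22} - \frac{21229}{37988} = - \frac{38360}{-51} - \frac{21229}{37988} = \left(-38360\right) \left(- \frac{1}{51}\right) - \frac{21229}{37988} = \frac{38360}{51} - \frac{21229}{37988} = \frac{1456137001}{1937388}$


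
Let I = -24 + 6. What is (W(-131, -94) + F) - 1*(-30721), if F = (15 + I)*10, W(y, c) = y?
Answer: 30560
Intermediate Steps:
I = -18
F = -30 (F = (15 - 18)*10 = -3*10 = -30)
(W(-131, -94) + F) - 1*(-30721) = (-131 - 30) - 1*(-30721) = -161 + 30721 = 30560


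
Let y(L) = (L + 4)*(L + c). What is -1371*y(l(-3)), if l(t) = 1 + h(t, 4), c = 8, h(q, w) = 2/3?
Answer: -225301/3 ≈ -75100.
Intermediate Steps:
h(q, w) = ⅔ (h(q, w) = 2*(⅓) = ⅔)
l(t) = 5/3 (l(t) = 1 + ⅔ = 5/3)
y(L) = (4 + L)*(8 + L) (y(L) = (L + 4)*(L + 8) = (4 + L)*(8 + L))
-1371*y(l(-3)) = -1371*(32 + (5/3)² + 12*(5/3)) = -1371*(32 + 25/9 + 20) = -1371*493/9 = -225301/3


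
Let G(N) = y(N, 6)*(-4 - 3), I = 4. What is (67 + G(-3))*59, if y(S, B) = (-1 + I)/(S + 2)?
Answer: 5192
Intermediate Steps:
y(S, B) = 3/(2 + S) (y(S, B) = (-1 + 4)/(S + 2) = 3/(2 + S))
G(N) = -21/(2 + N) (G(N) = (3/(2 + N))*(-4 - 3) = (3/(2 + N))*(-7) = -21/(2 + N))
(67 + G(-3))*59 = (67 - 21/(2 - 3))*59 = (67 - 21/(-1))*59 = (67 - 21*(-1))*59 = (67 + 21)*59 = 88*59 = 5192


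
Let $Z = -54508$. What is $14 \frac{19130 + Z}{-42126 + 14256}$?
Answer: $\frac{247646}{13935} \approx 17.772$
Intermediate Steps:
$14 \frac{19130 + Z}{-42126 + 14256} = 14 \frac{19130 - 54508}{-42126 + 14256} = 14 \left(- \frac{35378}{-27870}\right) = 14 \left(\left(-35378\right) \left(- \frac{1}{27870}\right)\right) = 14 \cdot \frac{17689}{13935} = \frac{247646}{13935}$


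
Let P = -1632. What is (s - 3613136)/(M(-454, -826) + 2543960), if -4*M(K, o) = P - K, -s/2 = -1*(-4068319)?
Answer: -23499548/5088509 ≈ -4.6182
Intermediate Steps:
s = -8136638 (s = -(-2)*(-4068319) = -2*4068319 = -8136638)
M(K, o) = 408 + K/4 (M(K, o) = -(-1632 - K)/4 = 408 + K/4)
(s - 3613136)/(M(-454, -826) + 2543960) = (-8136638 - 3613136)/((408 + (1/4)*(-454)) + 2543960) = -11749774/((408 - 227/2) + 2543960) = -11749774/(589/2 + 2543960) = -11749774/5088509/2 = -11749774*2/5088509 = -23499548/5088509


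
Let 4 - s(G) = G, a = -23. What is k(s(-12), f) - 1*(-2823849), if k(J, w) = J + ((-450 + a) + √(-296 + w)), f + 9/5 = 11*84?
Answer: 2823392 + √15655/5 ≈ 2.8234e+6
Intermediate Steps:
s(G) = 4 - G
f = 4611/5 (f = -9/5 + 11*84 = -9/5 + 924 = 4611/5 ≈ 922.20)
k(J, w) = -473 + J + √(-296 + w) (k(J, w) = J + ((-450 - 23) + √(-296 + w)) = J + (-473 + √(-296 + w)) = -473 + J + √(-296 + w))
k(s(-12), f) - 1*(-2823849) = (-473 + (4 - 1*(-12)) + √(-296 + 4611/5)) - 1*(-2823849) = (-473 + (4 + 12) + √(3131/5)) + 2823849 = (-473 + 16 + √15655/5) + 2823849 = (-457 + √15655/5) + 2823849 = 2823392 + √15655/5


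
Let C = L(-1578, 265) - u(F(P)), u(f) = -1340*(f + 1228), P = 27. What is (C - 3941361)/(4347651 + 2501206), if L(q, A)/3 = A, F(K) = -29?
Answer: -2333906/6848857 ≈ -0.34077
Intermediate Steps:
L(q, A) = 3*A
u(f) = -1645520 - 1340*f (u(f) = -1340*(1228 + f) = -1645520 - 1340*f)
C = 1607455 (C = 3*265 - (-1645520 - 1340*(-29)) = 795 - (-1645520 + 38860) = 795 - 1*(-1606660) = 795 + 1606660 = 1607455)
(C - 3941361)/(4347651 + 2501206) = (1607455 - 3941361)/(4347651 + 2501206) = -2333906/6848857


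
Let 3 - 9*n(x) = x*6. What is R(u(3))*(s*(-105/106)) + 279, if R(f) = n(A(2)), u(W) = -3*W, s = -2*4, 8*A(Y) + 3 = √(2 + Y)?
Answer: 14962/53 ≈ 282.30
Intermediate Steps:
A(Y) = -3/8 + √(2 + Y)/8
n(x) = ⅓ - 2*x/3 (n(x) = ⅓ - x*6/9 = ⅓ - 2*x/3)
s = -8
R(f) = 5/12 (R(f) = ⅓ - 2*(-3/8 + √(2 + 2)/8)/3 = ⅓ - 2*(-3/8 + √4/8)/3 = ⅓ - 2*(-3/8 + (⅛)*2)/3 = ⅓ - 2*(-3/8 + ¼)/3 = ⅓ - ⅔*(-⅛) = ⅓ + 1/12 = 5/12)
R(u(3))*(s*(-105/106)) + 279 = 5*(-(-840)/106)/12 + 279 = 5*(-8*(-105/106))/12 + 279 = (5/12)*(420/53) + 279 = 175/53 + 279 = 14962/53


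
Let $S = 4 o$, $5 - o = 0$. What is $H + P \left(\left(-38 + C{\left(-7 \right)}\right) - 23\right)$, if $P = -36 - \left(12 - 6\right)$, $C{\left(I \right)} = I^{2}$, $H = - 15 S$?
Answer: $204$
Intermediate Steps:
$o = 5$ ($o = 5 - 0 = 5 + 0 = 5$)
$S = 20$ ($S = 4 \cdot 5 = 20$)
$H = -300$ ($H = \left(-15\right) 20 = -300$)
$P = -42$ ($P = -36 - \left(12 - 6\right) = -36 - 6 = -42$)
$H + P \left(\left(-38 + C{\left(-7 \right)}\right) - 23\right) = -300 - 42 \left(\left(-38 + \left(-7\right)^{2}\right) - 23\right) = -300 - 42 \left(\left(-38 + 49\right) - 23\right) = -300 - 42 \left(11 - 23\right) = -300 - -504 = -300 + 504 = 204$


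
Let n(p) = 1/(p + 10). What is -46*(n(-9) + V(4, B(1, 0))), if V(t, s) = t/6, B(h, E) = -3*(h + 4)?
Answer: -230/3 ≈ -76.667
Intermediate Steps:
B(h, E) = -12 - 3*h (B(h, E) = -3*(4 + h) = -12 - 3*h)
V(t, s) = t/6 (V(t, s) = t*(⅙) = t/6)
n(p) = 1/(10 + p)
-46*(n(-9) + V(4, B(1, 0))) = -46*(1/(10 - 9) + (⅙)*4) = -46*(1/1 + ⅔) = -46*(1 + ⅔) = -46*5/3 = -230/3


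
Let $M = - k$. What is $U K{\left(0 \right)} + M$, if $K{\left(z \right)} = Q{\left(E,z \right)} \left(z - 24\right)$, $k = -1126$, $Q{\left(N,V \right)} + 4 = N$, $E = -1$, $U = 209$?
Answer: $26206$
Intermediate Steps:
$Q{\left(N,V \right)} = -4 + N$
$M = 1126$ ($M = \left(-1\right) \left(-1126\right) = 1126$)
$K{\left(z \right)} = 120 - 5 z$ ($K{\left(z \right)} = \left(-4 - 1\right) \left(z - 24\right) = - 5 \left(-24 + z\right) = 120 - 5 z$)
$U K{\left(0 \right)} + M = 209 \left(120 - 0\right) + 1126 = 209 \left(120 + 0\right) + 1126 = 209 \cdot 120 + 1126 = 25080 + 1126 = 26206$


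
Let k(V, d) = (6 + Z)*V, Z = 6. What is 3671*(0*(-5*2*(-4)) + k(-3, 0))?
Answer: -132156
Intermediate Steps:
k(V, d) = 12*V (k(V, d) = (6 + 6)*V = 12*V)
3671*(0*(-5*2*(-4)) + k(-3, 0)) = 3671*(0*(-5*2*(-4)) + 12*(-3)) = 3671*(0*(-10*(-4)) - 36) = 3671*(0*40 - 36) = 3671*(0 - 36) = 3671*(-36) = -132156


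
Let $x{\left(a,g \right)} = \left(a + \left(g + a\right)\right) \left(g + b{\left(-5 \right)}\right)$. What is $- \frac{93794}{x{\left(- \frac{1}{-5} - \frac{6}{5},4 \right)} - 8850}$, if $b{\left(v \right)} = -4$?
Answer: $\frac{46897}{4425} \approx 10.598$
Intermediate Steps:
$x{\left(a,g \right)} = \left(-4 + g\right) \left(g + 2 a\right)$ ($x{\left(a,g \right)} = \left(a + \left(g + a\right)\right) \left(g - 4\right) = \left(a + \left(a + g\right)\right) \left(-4 + g\right) = \left(g + 2 a\right) \left(-4 + g\right) = \left(-4 + g\right) \left(g + 2 a\right)$)
$- \frac{93794}{x{\left(- \frac{1}{-5} - \frac{6}{5},4 \right)} - 8850} = - \frac{93794}{\left(4^{2} - 8 \left(- \frac{1}{-5} - \frac{6}{5}\right) - 16 + 2 \left(- \frac{1}{-5} - \frac{6}{5}\right) 4\right) - 8850} = - \frac{93794}{\left(16 - 8 \left(\left(-1\right) \left(- \frac{1}{5}\right) - \frac{6}{5}\right) - 16 + 2 \left(\left(-1\right) \left(- \frac{1}{5}\right) - \frac{6}{5}\right) 4\right) - 8850} = - \frac{93794}{\left(16 - 8 \left(\frac{1}{5} - \frac{6}{5}\right) - 16 + 2 \left(\frac{1}{5} - \frac{6}{5}\right) 4\right) - 8850} = - \frac{93794}{\left(16 - -8 - 16 + 2 \left(-1\right) 4\right) - 8850} = - \frac{93794}{\left(16 + 8 - 16 - 8\right) - 8850} = - \frac{93794}{0 - 8850} = - \frac{93794}{-8850} = - \frac{93794 \left(-1\right)}{8850} = \left(-1\right) \left(- \frac{46897}{4425}\right) = \frac{46897}{4425}$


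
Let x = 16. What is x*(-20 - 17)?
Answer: -592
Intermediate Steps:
x*(-20 - 17) = 16*(-20 - 17) = 16*(-37) = -592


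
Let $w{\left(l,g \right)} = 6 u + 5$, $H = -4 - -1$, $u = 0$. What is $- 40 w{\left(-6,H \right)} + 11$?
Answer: $-189$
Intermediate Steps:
$H = -3$ ($H = -4 + 1 = -3$)
$w{\left(l,g \right)} = 5$ ($w{\left(l,g \right)} = 6 \cdot 0 + 5 = 0 + 5 = 5$)
$- 40 w{\left(-6,H \right)} + 11 = \left(-40\right) 5 + 11 = -200 + 11 = -189$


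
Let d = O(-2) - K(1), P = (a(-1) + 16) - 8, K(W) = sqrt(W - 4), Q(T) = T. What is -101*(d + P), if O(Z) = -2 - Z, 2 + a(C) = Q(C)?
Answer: -505 + 101*I*sqrt(3) ≈ -505.0 + 174.94*I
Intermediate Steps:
a(C) = -2 + C
K(W) = sqrt(-4 + W)
P = 5 (P = ((-2 - 1) + 16) - 8 = (-3 + 16) - 8 = 13 - 8 = 5)
d = -I*sqrt(3) (d = (-2 - 1*(-2)) - sqrt(-4 + 1) = (-2 + 2) - sqrt(-3) = 0 - I*sqrt(3) = -I*sqrt(3) ≈ -1.732*I)
-101*(d + P) = -101*(-I*sqrt(3) + 5) = -101*(5 - I*sqrt(3)) = -505 + 101*I*sqrt(3)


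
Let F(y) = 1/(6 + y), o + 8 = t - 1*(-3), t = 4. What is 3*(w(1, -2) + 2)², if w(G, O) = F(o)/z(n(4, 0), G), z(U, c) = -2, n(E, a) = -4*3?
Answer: 1083/100 ≈ 10.830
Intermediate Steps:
o = -1 (o = -8 + (4 - 1*(-3)) = -8 + (4 + 3) = -8 + 7 = -1)
n(E, a) = -12
w(G, O) = -⅒ (w(G, O) = 1/((6 - 1)*(-2)) = -½/5 = (⅕)*(-½) = -⅒)
3*(w(1, -2) + 2)² = 3*(-⅒ + 2)² = 3*(19/10)² = 3*(361/100) = 1083/100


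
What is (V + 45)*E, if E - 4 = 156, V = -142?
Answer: -15520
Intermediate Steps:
E = 160 (E = 4 + 156 = 160)
(V + 45)*E = (-142 + 45)*160 = -97*160 = -15520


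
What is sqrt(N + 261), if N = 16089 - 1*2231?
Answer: sqrt(14119) ≈ 118.82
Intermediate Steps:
N = 13858 (N = 16089 - 2231 = 13858)
sqrt(N + 261) = sqrt(13858 + 261) = sqrt(14119)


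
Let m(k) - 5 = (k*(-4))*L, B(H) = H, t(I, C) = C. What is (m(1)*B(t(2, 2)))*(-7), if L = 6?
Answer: 266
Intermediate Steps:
m(k) = 5 - 24*k (m(k) = 5 + (k*(-4))*6 = 5 - 4*k*6 = 5 - 24*k)
(m(1)*B(t(2, 2)))*(-7) = ((5 - 24*1)*2)*(-7) = ((5 - 24)*2)*(-7) = -19*2*(-7) = -38*(-7) = 266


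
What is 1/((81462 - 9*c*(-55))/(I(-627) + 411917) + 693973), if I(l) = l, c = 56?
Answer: 205645/142712132176 ≈ 1.4410e-6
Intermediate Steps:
1/((81462 - 9*c*(-55))/(I(-627) + 411917) + 693973) = 1/((81462 - 9*56*(-55))/(-627 + 411917) + 693973) = 1/((81462 - 504*(-55))/411290 + 693973) = 1/((81462 + 27720)*(1/411290) + 693973) = 1/(109182*(1/411290) + 693973) = 1/(54591/205645 + 693973) = 1/(142712132176/205645) = 205645/142712132176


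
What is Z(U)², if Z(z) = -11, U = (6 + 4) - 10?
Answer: 121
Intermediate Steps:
U = 0 (U = 10 - 10 = 0)
Z(U)² = (-11)² = 121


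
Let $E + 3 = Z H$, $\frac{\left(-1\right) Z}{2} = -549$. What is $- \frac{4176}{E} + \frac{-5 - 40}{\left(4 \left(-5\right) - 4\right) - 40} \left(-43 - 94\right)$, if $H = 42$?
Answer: $- \frac{94851303}{983744} \approx -96.419$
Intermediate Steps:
$Z = 1098$ ($Z = \left(-2\right) \left(-549\right) = 1098$)
$E = 46113$ ($E = -3 + 1098 \cdot 42 = -3 + 46116 = 46113$)
$- \frac{4176}{E} + \frac{-5 - 40}{\left(4 \left(-5\right) - 4\right) - 40} \left(-43 - 94\right) = - \frac{4176}{46113} + \frac{-5 - 40}{\left(4 \left(-5\right) - 4\right) - 40} \left(-43 - 94\right) = \left(-4176\right) \frac{1}{46113} + - \frac{45}{\left(-20 - 4\right) - 40} \left(-137\right) = - \frac{1392}{15371} + - \frac{45}{-24 - 40} \left(-137\right) = - \frac{1392}{15371} + - \frac{45}{-64} \left(-137\right) = - \frac{1392}{15371} + \left(-45\right) \left(- \frac{1}{64}\right) \left(-137\right) = - \frac{1392}{15371} + \frac{45}{64} \left(-137\right) = - \frac{1392}{15371} - \frac{6165}{64} = - \frac{94851303}{983744}$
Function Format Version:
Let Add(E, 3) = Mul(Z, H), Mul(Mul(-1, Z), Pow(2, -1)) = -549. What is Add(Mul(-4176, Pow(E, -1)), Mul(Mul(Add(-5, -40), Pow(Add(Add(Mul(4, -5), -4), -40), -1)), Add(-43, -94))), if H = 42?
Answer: Rational(-94851303, 983744) ≈ -96.419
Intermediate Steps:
Z = 1098 (Z = Mul(-2, -549) = 1098)
E = 46113 (E = Add(-3, Mul(1098, 42)) = Add(-3, 46116) = 46113)
Add(Mul(-4176, Pow(E, -1)), Mul(Mul(Add(-5, -40), Pow(Add(Add(Mul(4, -5), -4), -40), -1)), Add(-43, -94))) = Add(Mul(-4176, Pow(46113, -1)), Mul(Mul(Add(-5, -40), Pow(Add(Add(Mul(4, -5), -4), -40), -1)), Add(-43, -94))) = Add(Mul(-4176, Rational(1, 46113)), Mul(Mul(-45, Pow(Add(Add(-20, -4), -40), -1)), -137)) = Add(Rational(-1392, 15371), Mul(Mul(-45, Pow(Add(-24, -40), -1)), -137)) = Add(Rational(-1392, 15371), Mul(Mul(-45, Pow(-64, -1)), -137)) = Add(Rational(-1392, 15371), Mul(Mul(-45, Rational(-1, 64)), -137)) = Add(Rational(-1392, 15371), Mul(Rational(45, 64), -137)) = Add(Rational(-1392, 15371), Rational(-6165, 64)) = Rational(-94851303, 983744)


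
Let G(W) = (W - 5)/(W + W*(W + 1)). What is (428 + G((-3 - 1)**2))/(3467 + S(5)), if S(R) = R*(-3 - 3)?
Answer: 123275/989856 ≈ 0.12454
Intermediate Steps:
S(R) = -6*R (S(R) = R*(-6) = -6*R)
G(W) = (-5 + W)/(W + W*(1 + W))
(428 + G((-3 - 1)**2))/(3467 + S(5)) = (428 + (-5 + (-3 - 1)**2)/(((-3 - 1)**2)*(2 + (-3 - 1)**2)))/(3467 - 6*5) = (428 + (-5 + (-4)**2)/(((-4)**2)*(2 + (-4)**2)))/(3467 - 30) = (428 + (-5 + 16)/(16*(2 + 16)))/3437 = (428 + (1/16)*11/18)*(1/3437) = (428 + (1/16)*(1/18)*11)*(1/3437) = (428 + 11/288)*(1/3437) = (123275/288)*(1/3437) = 123275/989856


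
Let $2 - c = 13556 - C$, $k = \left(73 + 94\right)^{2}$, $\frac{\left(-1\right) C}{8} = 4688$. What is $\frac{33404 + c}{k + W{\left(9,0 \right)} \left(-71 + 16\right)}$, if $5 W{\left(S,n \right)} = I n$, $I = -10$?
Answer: $- \frac{17654}{27889} \approx -0.63301$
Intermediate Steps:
$W{\left(S,n \right)} = - 2 n$ ($W{\left(S,n \right)} = \frac{\left(-10\right) n}{5} = - 2 n$)
$C = -37504$ ($C = \left(-8\right) 4688 = -37504$)
$k = 27889$ ($k = 167^{2} = 27889$)
$c = -51058$ ($c = 2 - \left(13556 - -37504\right) = 2 - \left(13556 + 37504\right) = 2 - 51060 = -51058$)
$\frac{33404 + c}{k + W{\left(9,0 \right)} \left(-71 + 16\right)} = \frac{33404 - 51058}{27889 + \left(-2\right) 0 \left(-71 + 16\right)} = - \frac{17654}{27889 + 0 \left(-55\right)} = - \frac{17654}{27889 + 0} = - \frac{17654}{27889}$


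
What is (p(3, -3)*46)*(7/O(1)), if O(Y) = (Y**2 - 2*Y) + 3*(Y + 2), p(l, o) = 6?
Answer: 483/2 ≈ 241.50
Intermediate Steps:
O(Y) = 6 + Y + Y**2 (O(Y) = (Y**2 - 2*Y) + 3*(2 + Y) = (Y**2 - 2*Y) + (6 + 3*Y) = 6 + Y + Y**2)
(p(3, -3)*46)*(7/O(1)) = (6*46)*(7/(6 + 1 + 1**2)) = 276*(7/(6 + 1 + 1)) = 276*(7/8) = 483/2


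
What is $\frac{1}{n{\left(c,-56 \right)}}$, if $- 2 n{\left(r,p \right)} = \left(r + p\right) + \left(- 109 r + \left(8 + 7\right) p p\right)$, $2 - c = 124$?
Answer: $- \frac{1}{30080} \approx -3.3245 \cdot 10^{-5}$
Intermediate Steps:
$c = -122$ ($c = 2 - 124 = -122$)
$n{\left(r,p \right)} = 54 r - \frac{15 p^{2}}{2} - \frac{p}{2}$ ($n{\left(r,p \right)} = - \frac{\left(r + p\right) + \left(- 109 r + \left(8 + 7\right) p p\right)}{2} = - \frac{\left(p + r\right) + \left(- 109 r + 15 p p\right)}{2} = - \frac{\left(p + r\right) + \left(- 109 r + 15 p^{2}\right)}{2} = - \frac{p - 108 r + 15 p^{2}}{2} = 54 r - \frac{15 p^{2}}{2} - \frac{p}{2}$)
$\frac{1}{n{\left(c,-56 \right)}} = \frac{1}{54 \left(-122\right) - \frac{15 \left(-56\right)^{2}}{2} - -28} = \frac{1}{-6588 - 23520 + 28} = \frac{1}{-30080} = - \frac{1}{30080}$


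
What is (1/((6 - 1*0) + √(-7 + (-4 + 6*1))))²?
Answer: (6 + I*√5)⁻² ≈ 0.018441 - 0.015962*I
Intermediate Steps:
(1/((6 - 1*0) + √(-7 + (-4 + 6*1))))² = (1/((6 + 0) + √(-7 + (-4 + 6))))² = (1/(6 + √(-7 + 2)))² = (1/(6 + √(-5)))² = (1/(6 + I*√5))² = (6 + I*√5)⁻²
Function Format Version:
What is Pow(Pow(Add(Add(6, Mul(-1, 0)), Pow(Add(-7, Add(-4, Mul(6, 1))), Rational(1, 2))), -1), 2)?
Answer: Pow(Add(6, Mul(I, Pow(5, Rational(1, 2)))), -2) ≈ Add(0.018441, Mul(-0.015962, I))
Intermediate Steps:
Pow(Pow(Add(Add(6, Mul(-1, 0)), Pow(Add(-7, Add(-4, Mul(6, 1))), Rational(1, 2))), -1), 2) = Pow(Pow(Add(Add(6, 0), Pow(Add(-7, Add(-4, 6)), Rational(1, 2))), -1), 2) = Pow(Pow(Add(6, Pow(Add(-7, 2), Rational(1, 2))), -1), 2) = Pow(Pow(Add(6, Pow(-5, Rational(1, 2))), -1), 2) = Pow(Pow(Add(6, Mul(I, Pow(5, Rational(1, 2)))), -1), 2) = Pow(Add(6, Mul(I, Pow(5, Rational(1, 2)))), -2)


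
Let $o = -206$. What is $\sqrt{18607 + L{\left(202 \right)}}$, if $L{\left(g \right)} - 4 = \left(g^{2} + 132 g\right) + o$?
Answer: $\sqrt{85873} \approx 293.04$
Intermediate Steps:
$L{\left(g \right)} = -202 + g^{2} + 132 g$ ($L{\left(g \right)} = 4 - \left(206 - g^{2} - 132 g\right) = 4 + \left(-206 + g^{2} + 132 g\right) = -202 + g^{2} + 132 g$)
$\sqrt{18607 + L{\left(202 \right)}} = \sqrt{18607 + \left(-202 + 202^{2} + 132 \cdot 202\right)} = \sqrt{18607 + \left(-202 + 40804 + 26664\right)} = \sqrt{18607 + 67266} = \sqrt{85873}$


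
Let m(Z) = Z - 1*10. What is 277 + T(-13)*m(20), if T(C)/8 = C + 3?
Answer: -523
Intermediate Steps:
m(Z) = -10 + Z (m(Z) = Z - 10 = -10 + Z)
T(C) = 24 + 8*C (T(C) = 8*(C + 3) = 8*(3 + C) = 24 + 8*C)
277 + T(-13)*m(20) = 277 + (24 + 8*(-13))*(-10 + 20) = 277 + (24 - 104)*10 = 277 - 80*10 = 277 - 800 = -523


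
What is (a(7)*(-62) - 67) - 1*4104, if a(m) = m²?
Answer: -7209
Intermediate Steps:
(a(7)*(-62) - 67) - 1*4104 = (7²*(-62) - 67) - 1*4104 = (49*(-62) - 67) - 4104 = (-3038 - 67) - 4104 = -3105 - 4104 = -7209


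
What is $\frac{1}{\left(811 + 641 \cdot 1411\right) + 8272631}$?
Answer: $\frac{1}{9177893} \approx 1.0896 \cdot 10^{-7}$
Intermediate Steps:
$\frac{1}{\left(811 + 641 \cdot 1411\right) + 8272631} = \frac{1}{\left(811 + 904451\right) + 8272631} = \frac{1}{905262 + 8272631} = \frac{1}{9177893}$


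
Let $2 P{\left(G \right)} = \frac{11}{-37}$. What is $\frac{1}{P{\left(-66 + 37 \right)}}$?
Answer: $- \frac{74}{11} \approx -6.7273$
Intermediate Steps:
$P{\left(G \right)} = - \frac{11}{74}$ ($P{\left(G \right)} = \frac{11 \frac{1}{-37}}{2} = \frac{11 \left(- \frac{1}{37}\right)}{2} = \frac{1}{2} \left(- \frac{11}{37}\right) = - \frac{11}{74}$)
$\frac{1}{P{\left(-66 + 37 \right)}} = \frac{1}{- \frac{11}{74}} = - \frac{74}{11}$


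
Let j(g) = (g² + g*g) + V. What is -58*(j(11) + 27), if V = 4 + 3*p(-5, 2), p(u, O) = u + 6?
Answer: -16008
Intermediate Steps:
p(u, O) = 6 + u
V = 7 (V = 4 + 3*(6 - 5) = 4 + 3*1 = 4 + 3 = 7)
j(g) = 7 + 2*g² (j(g) = (g² + g*g) + 7 = (g² + g²) + 7 = 2*g² + 7 = 7 + 2*g²)
-58*(j(11) + 27) = -58*((7 + 2*11²) + 27) = -58*((7 + 2*121) + 27) = -58*((7 + 242) + 27) = -58*(249 + 27) = -58*276 = -16008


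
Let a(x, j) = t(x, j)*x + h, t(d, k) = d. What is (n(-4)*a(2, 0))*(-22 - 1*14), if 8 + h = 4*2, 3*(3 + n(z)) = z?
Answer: 624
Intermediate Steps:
n(z) = -3 + z/3
h = 0 (h = -8 + 4*2 = -8 + 8 = 0)
a(x, j) = x**2 (a(x, j) = x*x + 0 = x**2 + 0 = x**2)
(n(-4)*a(2, 0))*(-22 - 1*14) = ((-3 + (1/3)*(-4))*2**2)*(-22 - 1*14) = ((-3 - 4/3)*4)*(-22 - 14) = -13/3*4*(-36) = -52/3*(-36) = 624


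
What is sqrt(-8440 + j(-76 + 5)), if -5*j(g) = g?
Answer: 3*I*sqrt(23405)/5 ≈ 91.792*I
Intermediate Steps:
j(g) = -g/5
sqrt(-8440 + j(-76 + 5)) = sqrt(-8440 - (-76 + 5)/5) = sqrt(-8440 - 1/5*(-71)) = sqrt(-8440 + 71/5) = sqrt(-42129/5) = 3*I*sqrt(23405)/5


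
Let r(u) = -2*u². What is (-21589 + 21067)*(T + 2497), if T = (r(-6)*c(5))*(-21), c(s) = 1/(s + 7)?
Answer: -1369206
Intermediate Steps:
c(s) = 1/(7 + s)
T = 126 (T = ((-2*(-6)²)/(7 + 5))*(-21) = (-2*36/12)*(-21) = -72*1/12*(-21) = -6*(-21) = 126)
(-21589 + 21067)*(T + 2497) = (-21589 + 21067)*(126 + 2497) = -522*2623 = -1369206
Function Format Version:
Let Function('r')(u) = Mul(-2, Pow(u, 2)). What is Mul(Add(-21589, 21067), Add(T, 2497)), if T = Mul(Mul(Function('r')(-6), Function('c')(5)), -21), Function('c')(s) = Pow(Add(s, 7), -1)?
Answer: -1369206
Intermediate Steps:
Function('c')(s) = Pow(Add(7, s), -1)
T = 126 (T = Mul(Mul(Mul(-2, Pow(-6, 2)), Pow(Add(7, 5), -1)), -21) = Mul(Mul(Mul(-2, 36), Pow(12, -1)), -21) = Mul(Mul(-72, Rational(1, 12)), -21) = Mul(-6, -21) = 126)
Mul(Add(-21589, 21067), Add(T, 2497)) = Mul(Add(-21589, 21067), Add(126, 2497)) = Mul(-522, 2623) = -1369206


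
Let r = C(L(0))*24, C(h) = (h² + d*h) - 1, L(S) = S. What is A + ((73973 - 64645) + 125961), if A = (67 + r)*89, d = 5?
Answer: 139116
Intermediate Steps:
C(h) = -1 + h² + 5*h (C(h) = (h² + 5*h) - 1 = -1 + h² + 5*h)
r = -24 (r = (-1 + 0² + 5*0)*24 = (-1 + 0 + 0)*24 = -1*24 = -24)
A = 3827 (A = (67 - 24)*89 = 43*89 = 3827)
A + ((73973 - 64645) + 125961) = 3827 + ((73973 - 64645) + 125961) = 3827 + (9328 + 125961) = 3827 + 135289 = 139116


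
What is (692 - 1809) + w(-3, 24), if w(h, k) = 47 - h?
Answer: -1067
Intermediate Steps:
(692 - 1809) + w(-3, 24) = (692 - 1809) + (47 - 1*(-3)) = -1117 + (47 + 3) = -1117 + 50 = -1067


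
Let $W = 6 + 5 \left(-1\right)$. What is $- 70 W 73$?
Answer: $-5110$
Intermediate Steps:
$W = 1$ ($W = 6 - 5 = 1$)
$- 70 W 73 = \left(-70\right) 1 \cdot 73 = \left(-70\right) 73 = -5110$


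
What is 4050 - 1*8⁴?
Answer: -46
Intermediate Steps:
4050 - 1*8⁴ = 4050 - 1*4096 = 4050 - 4096 = -46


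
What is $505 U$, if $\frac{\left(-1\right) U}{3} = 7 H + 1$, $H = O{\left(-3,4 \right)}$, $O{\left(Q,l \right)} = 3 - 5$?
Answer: $19695$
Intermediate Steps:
$O{\left(Q,l \right)} = -2$ ($O{\left(Q,l \right)} = 3 - 5 = -2$)
$H = -2$
$U = 39$ ($U = - 3 \left(7 \left(-2\right) + 1\right) = - 3 \left(-14 + 1\right) = \left(-3\right) \left(-13\right) = 39$)
$505 U = 505 \cdot 39 = 19695$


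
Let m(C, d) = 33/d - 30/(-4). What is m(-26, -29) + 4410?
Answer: 256149/58 ≈ 4416.4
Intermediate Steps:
m(C, d) = 15/2 + 33/d (m(C, d) = 33/d - 30*(-¼) = 33/d + 15/2 = 15/2 + 33/d)
m(-26, -29) + 4410 = (15/2 + 33/(-29)) + 4410 = (15/2 + 33*(-1/29)) + 4410 = (15/2 - 33/29) + 4410 = 369/58 + 4410 = 256149/58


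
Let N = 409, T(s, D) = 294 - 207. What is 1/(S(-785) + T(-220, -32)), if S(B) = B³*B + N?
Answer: 1/379733251121 ≈ 2.6334e-12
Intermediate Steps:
T(s, D) = 87
S(B) = 409 + B⁴ (S(B) = B³*B + 409 = B⁴ + 409 = 409 + B⁴)
1/(S(-785) + T(-220, -32)) = 1/((409 + (-785)⁴) + 87) = 1/((409 + 379733250625) + 87) = 1/(379733251034 + 87) = 1/379733251121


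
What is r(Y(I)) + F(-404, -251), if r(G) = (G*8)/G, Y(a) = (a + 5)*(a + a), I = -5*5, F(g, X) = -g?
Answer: 412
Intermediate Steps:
I = -25
Y(a) = 2*a*(5 + a) (Y(a) = (5 + a)*(2*a) = 2*a*(5 + a))
r(G) = 8 (r(G) = (8*G)/G = 8)
r(Y(I)) + F(-404, -251) = 8 - 1*(-404) = 8 + 404 = 412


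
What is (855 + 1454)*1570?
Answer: 3625130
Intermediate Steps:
(855 + 1454)*1570 = 2309*1570 = 3625130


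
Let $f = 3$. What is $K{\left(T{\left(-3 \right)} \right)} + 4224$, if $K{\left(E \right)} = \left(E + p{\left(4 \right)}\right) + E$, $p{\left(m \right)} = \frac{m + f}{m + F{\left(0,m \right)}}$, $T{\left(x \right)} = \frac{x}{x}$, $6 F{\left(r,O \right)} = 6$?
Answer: $\frac{21137}{5} \approx 4227.4$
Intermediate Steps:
$F{\left(r,O \right)} = 1$ ($F{\left(r,O \right)} = \frac{1}{6} \cdot 6 = 1$)
$T{\left(x \right)} = 1$
$p{\left(m \right)} = \frac{3 + m}{1 + m}$ ($p{\left(m \right)} = \frac{m + 3}{m + 1} = \frac{3 + m}{1 + m}$)
$K{\left(E \right)} = \frac{7}{5} + 2 E$ ($K{\left(E \right)} = \left(E + \frac{3 + 4}{1 + 4}\right) + E = \left(E + \frac{1}{5} \cdot 7\right) + E = \left(E + \frac{7}{5}\right) + E = \left(\frac{7}{5} + E\right) + E = \frac{7}{5} + 2 E$)
$K{\left(T{\left(-3 \right)} \right)} + 4224 = \left(\frac{7}{5} + 2 \cdot 1\right) + 4224 = \left(\frac{7}{5} + 2\right) + 4224 = \frac{17}{5} + 4224 = \frac{21137}{5}$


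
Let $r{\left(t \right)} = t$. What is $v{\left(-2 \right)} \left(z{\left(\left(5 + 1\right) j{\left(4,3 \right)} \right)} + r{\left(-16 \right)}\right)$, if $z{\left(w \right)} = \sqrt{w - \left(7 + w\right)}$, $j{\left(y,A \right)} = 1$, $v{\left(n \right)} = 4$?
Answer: $-64 + 4 i \sqrt{7} \approx -64.0 + 10.583 i$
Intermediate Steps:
$z{\left(w \right)} = i \sqrt{7}$ ($z{\left(w \right)} = \sqrt{w - \left(7 + w\right)} = \sqrt{-7} = i \sqrt{7}$)
$v{\left(-2 \right)} \left(z{\left(\left(5 + 1\right) j{\left(4,3 \right)} \right)} + r{\left(-16 \right)}\right) = 4 \left(i \sqrt{7} - 16\right) = 4 \left(-16 + i \sqrt{7}\right) = -64 + 4 i \sqrt{7}$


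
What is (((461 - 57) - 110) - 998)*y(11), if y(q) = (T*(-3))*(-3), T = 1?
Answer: -6336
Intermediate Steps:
y(q) = 9 (y(q) = (1*(-3))*(-3) = -3*(-3) = 9)
(((461 - 57) - 110) - 998)*y(11) = (((461 - 57) - 110) - 998)*9 = ((404 - 110) - 998)*9 = (294 - 998)*9 = -704*9 = -6336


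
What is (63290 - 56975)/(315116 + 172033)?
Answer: 2105/162383 ≈ 0.012963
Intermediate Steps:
(63290 - 56975)/(315116 + 172033) = 6315/487149 = 6315*(1/487149) = 2105/162383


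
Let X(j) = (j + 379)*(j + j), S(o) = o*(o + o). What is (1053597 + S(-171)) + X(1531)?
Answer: 6960499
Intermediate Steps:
S(o) = 2*o² (S(o) = o*(2*o) = 2*o²)
X(j) = 2*j*(379 + j) (X(j) = (379 + j)*(2*j) = 2*j*(379 + j))
(1053597 + S(-171)) + X(1531) = (1053597 + 2*(-171)²) + 2*1531*(379 + 1531) = (1053597 + 2*29241) + 2*1531*1910 = (1053597 + 58482) + 5848420 = 1112079 + 5848420 = 6960499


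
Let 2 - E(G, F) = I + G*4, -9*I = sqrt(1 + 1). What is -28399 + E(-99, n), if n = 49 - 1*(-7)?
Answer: -28001 + sqrt(2)/9 ≈ -28001.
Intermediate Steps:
I = -sqrt(2)/9 (I = -sqrt(1 + 1)/9 = -sqrt(2)/9 ≈ -0.15713)
n = 56 (n = 49 + 7 = 56)
E(G, F) = 2 - 4*G + sqrt(2)/9 (E(G, F) = 2 - (-sqrt(2)/9 + G*4) = 2 - (-sqrt(2)/9 + 4*G) = 2 - (4*G - sqrt(2)/9) = 2 + (-4*G + sqrt(2)/9) = 2 - 4*G + sqrt(2)/9)
-28399 + E(-99, n) = -28399 + (2 - 4*(-99) + sqrt(2)/9) = -28399 + (2 + 396 + sqrt(2)/9) = -28399 + (398 + sqrt(2)/9) = -28001 + sqrt(2)/9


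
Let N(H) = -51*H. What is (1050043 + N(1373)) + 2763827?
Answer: 3743847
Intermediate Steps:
(1050043 + N(1373)) + 2763827 = (1050043 - 51*1373) + 2763827 = (1050043 - 70023) + 2763827 = 980020 + 2763827 = 3743847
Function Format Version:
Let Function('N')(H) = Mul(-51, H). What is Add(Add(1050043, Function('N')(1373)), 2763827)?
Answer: 3743847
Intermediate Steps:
Add(Add(1050043, Function('N')(1373)), 2763827) = Add(Add(1050043, Mul(-51, 1373)), 2763827) = Add(Add(1050043, -70023), 2763827) = Add(980020, 2763827) = 3743847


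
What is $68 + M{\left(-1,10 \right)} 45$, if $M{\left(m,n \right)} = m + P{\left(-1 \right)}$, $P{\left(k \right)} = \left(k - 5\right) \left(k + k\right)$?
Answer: $563$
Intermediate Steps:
$P{\left(k \right)} = 2 k \left(-5 + k\right)$ ($P{\left(k \right)} = \left(-5 + k\right) 2 k = 2 k \left(-5 + k\right)$)
$M{\left(m,n \right)} = 12 + m$ ($M{\left(m,n \right)} = m + 2 \left(-1\right) \left(-5 - 1\right) = m + 2 \left(-1\right) \left(-6\right) = m + 12 = 12 + m$)
$68 + M{\left(-1,10 \right)} 45 = 68 + \left(12 - 1\right) 45 = 68 + 11 \cdot 45 = 68 + 495 = 563$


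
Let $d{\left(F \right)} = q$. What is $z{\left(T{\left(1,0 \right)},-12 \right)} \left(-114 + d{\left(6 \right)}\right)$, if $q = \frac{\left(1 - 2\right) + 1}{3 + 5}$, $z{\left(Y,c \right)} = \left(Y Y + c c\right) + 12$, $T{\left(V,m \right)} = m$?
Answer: $-17784$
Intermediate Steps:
$z{\left(Y,c \right)} = 12 + Y^{2} + c^{2}$ ($z{\left(Y,c \right)} = \left(Y^{2} + c^{2}\right) + 12 = 12 + Y^{2} + c^{2}$)
$q = 0$ ($q = \frac{\left(1 - 2\right) + 1}{8} = \left(-1 + 1\right) \frac{1}{8} = 0 \cdot \frac{1}{8} = 0$)
$d{\left(F \right)} = 0$
$z{\left(T{\left(1,0 \right)},-12 \right)} \left(-114 + d{\left(6 \right)}\right) = \left(12 + 0^{2} + \left(-12\right)^{2}\right) \left(-114 + 0\right) = \left(12 + 0 + 144\right) \left(-114\right) = 156 \left(-114\right) = -17784$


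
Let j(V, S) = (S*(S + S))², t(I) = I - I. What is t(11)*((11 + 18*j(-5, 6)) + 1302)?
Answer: 0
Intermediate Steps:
t(I) = 0
j(V, S) = 4*S⁴ (j(V, S) = (S*(2*S))² = (2*S²)² = 4*S⁴)
t(11)*((11 + 18*j(-5, 6)) + 1302) = 0*((11 + 18*(4*6⁴)) + 1302) = 0*((11 + 18*(4*1296)) + 1302) = 0*((11 + 18*5184) + 1302) = 0*((11 + 93312) + 1302) = 0*(93323 + 1302) = 0*94625 = 0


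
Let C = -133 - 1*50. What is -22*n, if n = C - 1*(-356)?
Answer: -3806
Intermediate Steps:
C = -183 (C = -133 - 50 = -183)
n = 173 (n = -183 - 1*(-356) = -183 + 356 = 173)
-22*n = -22*173 = -3806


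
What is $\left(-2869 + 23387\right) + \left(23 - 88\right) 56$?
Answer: $16878$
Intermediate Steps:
$\left(-2869 + 23387\right) + \left(23 - 88\right) 56 = 20518 - 3640 = 16878$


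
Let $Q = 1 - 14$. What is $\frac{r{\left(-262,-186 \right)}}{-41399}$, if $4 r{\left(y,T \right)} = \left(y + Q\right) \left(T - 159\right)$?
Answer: $- \frac{94875}{165596} \approx -0.57293$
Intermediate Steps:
$Q = -13$ ($Q = 1 - 14 = -13$)
$r{\left(y,T \right)} = \frac{\left(-159 + T\right) \left(-13 + y\right)}{4}$ ($r{\left(y,T \right)} = \frac{\left(y - 13\right) \left(T - 159\right)}{4} = \frac{\left(-13 + y\right) \left(-159 + T\right)}{4} = \frac{\left(-159 + T\right) \left(-13 + y\right)}{4}$)
$\frac{r{\left(-262,-186 \right)}}{-41399} = \frac{\frac{2067}{4} - - \frac{20829}{2} - - \frac{1209}{2} + \frac{1}{4} \left(-186\right) \left(-262\right)}{-41399} = \left(\frac{2067}{4} + \frac{20829}{2} + \frac{1209}{2} + 12183\right) \left(- \frac{1}{41399}\right) = \frac{94875}{4} \left(- \frac{1}{41399}\right) = - \frac{94875}{165596}$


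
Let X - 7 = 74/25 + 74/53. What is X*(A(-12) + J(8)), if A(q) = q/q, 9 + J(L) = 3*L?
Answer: 240752/1325 ≈ 181.70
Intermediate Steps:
J(L) = -9 + 3*L
X = 15047/1325 (X = 7 + (74/25 + 74/53) = 7 + 5772/1325 = 15047/1325 ≈ 11.356)
A(q) = 1
X*(A(-12) + J(8)) = 15047*(1 + (-9 + 3*8))/1325 = 15047*(1 + (-9 + 24))/1325 = 15047*(1 + 15)/1325 = (15047/1325)*16 = 240752/1325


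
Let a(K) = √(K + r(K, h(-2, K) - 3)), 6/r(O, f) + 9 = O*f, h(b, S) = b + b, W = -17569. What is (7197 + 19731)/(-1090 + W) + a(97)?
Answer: -26928/18659 + √2869390/172 ≈ 8.4052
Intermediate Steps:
h(b, S) = 2*b
r(O, f) = 6/(-9 + O*f)
a(K) = √(K + 6/(-9 - 7*K)) (a(K) = √(K + 6/(-9 + K*(2*(-2) - 3))) = √(K + 6/(-9 + K*(-4 - 3))) = √(K + 6/(-9 + K*(-7))) = √(K + 6/(-9 - 7*K)))
(7197 + 19731)/(-1090 + W) + a(97) = (7197 + 19731)/(-1090 - 17569) + √((-6 + 97*(9 + 7*97))/(9 + 7*97)) = 26928/(-18659) + √((-6 + 97*(9 + 679))/(9 + 679)) = 26928*(-1/18659) + √((-6 + 97*688)/688) = -26928/18659 + √((-6 + 66736)/688) = -26928/18659 + √((1/688)*66730) = -26928/18659 + √(33365/344) = -26928/18659 + √2869390/172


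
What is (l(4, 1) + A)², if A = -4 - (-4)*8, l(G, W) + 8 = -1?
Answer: 361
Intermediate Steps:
l(G, W) = -9 (l(G, W) = -8 - 1 = -9)
A = 28 (A = -4 - 1*(-32) = -4 + 32 = 28)
(l(4, 1) + A)² = (-9 + 28)² = 19² = 361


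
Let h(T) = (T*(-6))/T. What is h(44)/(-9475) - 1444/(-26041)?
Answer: 13838146/246738475 ≈ 0.056084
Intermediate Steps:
h(T) = -6 (h(T) = (-6*T)/T = -6)
h(44)/(-9475) - 1444/(-26041) = -6/(-9475) - 1444/(-26041) = -6*(-1/9475) - 1444*(-1/26041) = 6/9475 + 1444/26041 = 13838146/246738475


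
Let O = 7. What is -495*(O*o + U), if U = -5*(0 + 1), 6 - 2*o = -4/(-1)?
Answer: -990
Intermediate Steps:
o = 1 (o = 3 - (-2)/(-1) = 3 - (-2)*(-1) = 3 - 1/2*4 = 3 - 2 = 1)
U = -5 (U = -5*1 = -5)
-495*(O*o + U) = -495*(7*1 - 5) = -495*(7 - 5) = -495*2 = -990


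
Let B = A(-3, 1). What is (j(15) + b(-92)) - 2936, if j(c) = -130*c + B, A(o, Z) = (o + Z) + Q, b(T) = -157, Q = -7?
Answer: -5052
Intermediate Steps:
A(o, Z) = -7 + Z + o (A(o, Z) = (o + Z) - 7 = (Z + o) - 7 = -7 + Z + o)
B = -9 (B = -7 + 1 - 3 = -9)
j(c) = -9 - 130*c (j(c) = -130*c - 9 = -9 - 130*c)
(j(15) + b(-92)) - 2936 = ((-9 - 130*15) - 157) - 2936 = ((-9 - 1950) - 157) - 2936 = (-1959 - 157) - 2936 = -2116 - 2936 = -5052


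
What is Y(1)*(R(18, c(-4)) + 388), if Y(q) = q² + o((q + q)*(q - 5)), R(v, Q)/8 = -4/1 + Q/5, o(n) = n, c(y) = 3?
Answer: -12628/5 ≈ -2525.6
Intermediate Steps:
R(v, Q) = -32 + 8*Q/5 (R(v, Q) = 8*(-4/1 + Q/5) = 8*(-4*1 + Q*(⅕)) = 8*(-4 + Q/5) = -32 + 8*Q/5)
Y(q) = q² + 2*q*(-5 + q) (Y(q) = q² + (q + q)*(q - 5) = q² + (2*q)*(-5 + q) = q² + 2*q*(-5 + q))
Y(1)*(R(18, c(-4)) + 388) = (1*(-10 + 3*1))*((-32 + (8/5)*3) + 388) = (1*(-10 + 3))*((-32 + 24/5) + 388) = (1*(-7))*(-136/5 + 388) = -7*1804/5 = -12628/5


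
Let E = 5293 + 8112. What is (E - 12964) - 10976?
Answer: -10535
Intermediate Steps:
E = 13405
(E - 12964) - 10976 = (13405 - 12964) - 10976 = 441 - 10976 = -10535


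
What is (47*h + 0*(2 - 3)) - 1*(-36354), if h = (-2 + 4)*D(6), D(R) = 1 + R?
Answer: 37012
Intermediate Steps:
h = 14 (h = (-2 + 4)*(1 + 6) = 2*7 = 14)
(47*h + 0*(2 - 3)) - 1*(-36354) = (47*14 + 0*(2 - 3)) - 1*(-36354) = (658 + 0*(-1)) + 36354 = (658 + 0) + 36354 = 658 + 36354 = 37012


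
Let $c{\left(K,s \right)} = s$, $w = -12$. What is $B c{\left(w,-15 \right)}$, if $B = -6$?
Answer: $90$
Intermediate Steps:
$B c{\left(w,-15 \right)} = \left(-6\right) \left(-15\right) = 90$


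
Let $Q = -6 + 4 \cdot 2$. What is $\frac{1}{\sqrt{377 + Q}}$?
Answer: $\frac{\sqrt{379}}{379} \approx 0.051367$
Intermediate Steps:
$Q = 2$ ($Q = -6 + 8 = 2$)
$\frac{1}{\sqrt{377 + Q}} = \frac{1}{\sqrt{377 + 2}} = \frac{1}{\sqrt{379}} = \frac{\sqrt{379}}{379}$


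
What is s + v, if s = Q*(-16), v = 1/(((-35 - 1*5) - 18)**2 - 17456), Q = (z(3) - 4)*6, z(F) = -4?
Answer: 10822655/14092 ≈ 768.00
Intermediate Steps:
Q = -48 (Q = (-4 - 4)*6 = -8*6 = -48)
v = -1/14092 (v = 1/(((-35 - 5) - 18)**2 - 17456) = 1/((-40 - 18)**2 - 17456) = 1/((-58)**2 - 17456) = 1/(3364 - 17456) = 1/(-14092) = -1/14092 ≈ -7.0962e-5)
s = 768 (s = -48*(-16) = 768)
s + v = 768 - 1/14092 = 10822655/14092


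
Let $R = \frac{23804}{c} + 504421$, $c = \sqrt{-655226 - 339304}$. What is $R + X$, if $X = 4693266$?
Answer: $5197687 - \frac{11902 i \sqrt{994530}}{497265} \approx 5.1977 \cdot 10^{6} - 23.869 i$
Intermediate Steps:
$c = i \sqrt{994530}$ ($c = \sqrt{-994530} = i \sqrt{994530} \approx 997.26 i$)
$R = 504421 - \frac{11902 i \sqrt{994530}}{497265}$ ($R = \frac{23804}{i \sqrt{994530}} + 504421 = 23804 \left(- \frac{i \sqrt{994530}}{994530}\right) + 504421 = - \frac{11902 i \sqrt{994530}}{497265} + 504421 = 504421 - \frac{11902 i \sqrt{994530}}{497265} \approx 5.0442 \cdot 10^{5} - 23.869 i$)
$R + X = \left(504421 - \frac{11902 i \sqrt{994530}}{497265}\right) + 4693266 = 5197687 - \frac{11902 i \sqrt{994530}}{497265}$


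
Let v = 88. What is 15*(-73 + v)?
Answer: 225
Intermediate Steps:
15*(-73 + v) = 15*(-73 + 88) = 15*15 = 225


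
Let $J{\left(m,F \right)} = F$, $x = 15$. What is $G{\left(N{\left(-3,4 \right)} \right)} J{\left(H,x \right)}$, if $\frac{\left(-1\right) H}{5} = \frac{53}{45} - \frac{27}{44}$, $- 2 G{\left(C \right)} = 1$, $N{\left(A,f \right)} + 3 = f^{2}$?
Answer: $- \frac{15}{2} \approx -7.5$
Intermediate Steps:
$N{\left(A,f \right)} = -3 + f^{2}$
$G{\left(C \right)} = - \frac{1}{2}$ ($G{\left(C \right)} = \left(- \frac{1}{2}\right) 1 = - \frac{1}{2}$)
$H = - \frac{1117}{396}$ ($H = - 5 \left(\frac{53}{45} - \frac{27}{44}\right) = \left(-5\right) \frac{1117}{1980} = - \frac{1117}{396} \approx -2.8207$)
$G{\left(N{\left(-3,4 \right)} \right)} J{\left(H,x \right)} = \left(- \frac{1}{2}\right) 15 = - \frac{15}{2}$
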